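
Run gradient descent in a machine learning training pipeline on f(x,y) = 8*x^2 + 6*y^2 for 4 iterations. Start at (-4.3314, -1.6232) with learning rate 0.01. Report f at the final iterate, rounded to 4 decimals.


Gradient descent on f(x,y) = 8*x^2 + 6*y^2.
Starting point: (-4.3314, -1.6232), alpha = 0.01
Step 1: grad_x = 2*8*-4.3314 = -69.3024, grad_y = 2*6*-1.6232 = -19.4784
  x_1 = -4.3314 - 0.01*-69.3024 = -3.6384
  y_1 = -1.6232 - 0.01*-19.4784 = -1.4284
Step 2: grad_x = 2*8*-3.6384 = -58.214, grad_y = 2*6*-1.4284 = -17.141
  x_2 = -3.6384 - 0.01*-58.214 = -3.0562
  y_2 = -1.4284 - 0.01*-17.141 = -1.257
Step 3: grad_x = 2*8*-3.0562 = -48.8998, grad_y = 2*6*-1.257 = -15.0841
  x_3 = -3.0562 - 0.01*-48.8998 = -2.5672
  y_3 = -1.257 - 0.01*-15.0841 = -1.1062
Step 4: grad_x = 2*8*-2.5672 = -41.0758, grad_y = 2*6*-1.1062 = -13.274
  x_4 = -2.5672 - 0.01*-41.0758 = -2.1565
  y_4 = -1.1062 - 0.01*-13.274 = -0.9734
f(-2.1565, -0.9734) = 8*(-2.1565)^2 + 6*(-0.9734)^2 = 42.8886


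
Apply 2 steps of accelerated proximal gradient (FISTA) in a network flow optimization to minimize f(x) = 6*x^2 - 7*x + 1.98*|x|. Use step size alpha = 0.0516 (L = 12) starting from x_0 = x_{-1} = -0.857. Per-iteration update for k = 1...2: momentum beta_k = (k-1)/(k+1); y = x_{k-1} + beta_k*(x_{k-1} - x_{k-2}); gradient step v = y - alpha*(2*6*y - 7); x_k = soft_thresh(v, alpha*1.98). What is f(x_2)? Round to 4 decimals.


FISTA on f(x) = 6*x^2 - 7*x + 1.98*|x|
L = 12, alpha = 0.0516
Iteration 1: beta = 0.0, y = -0.857 + 0.0*(-0.857 + 0.857) = -0.857
  grad(y) = -17.284, v = y - alpha*grad = 0.0349
  prox(v) = soft_thresh(0.0349, 0.1022) = 0.0
Iteration 2: beta = 0.3333, y = 0.0 + 0.3333*(0.0 + 0.857) = 0.2857
  grad(y) = -3.572, v = y - alpha*grad = 0.47
  prox(v) = soft_thresh(0.47, 0.1022) = 0.3678
f(x_2) = 6*0.3678^2 - 7*0.3678 + 1.98*|0.3678| = -1.0347


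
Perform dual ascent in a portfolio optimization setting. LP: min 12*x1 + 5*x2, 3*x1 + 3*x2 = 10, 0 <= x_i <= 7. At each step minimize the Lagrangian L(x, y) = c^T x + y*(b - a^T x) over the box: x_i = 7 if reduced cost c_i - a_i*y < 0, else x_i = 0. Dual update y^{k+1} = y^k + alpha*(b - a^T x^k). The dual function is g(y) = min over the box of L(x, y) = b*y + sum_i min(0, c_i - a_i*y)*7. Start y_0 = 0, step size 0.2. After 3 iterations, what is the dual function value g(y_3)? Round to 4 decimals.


Dual ascent for LP: min 12*x1 + 5*x2, 3*x1 + 3*x2 = 10, 0 <= x_i <= 7
Step 1: y^k = 0.0, reduced costs: (12.0, 5.0)
  x^k = (0.0, 0.0), subgradient = b - a^T x = 10.0
  y^{k+1} = 0.0 + 0.2*10.0 = 2.0
Step 2: y^k = 2.0, reduced costs: (6.0, -1.0)
  x^k = (0.0, 7.0), subgradient = b - a^T x = -11.0
  y^{k+1} = 2.0 + 0.2*-11.0 = -0.2
Step 3: y^k = -0.2, reduced costs: (12.6, 5.6)
  x^k = (0.0, 0.0), subgradient = b - a^T x = 10.0
  y^{k+1} = -0.2 + 0.2*10.0 = 1.8
Dual objective at y_3 = 1.8: reduced costs (6.6, -0.4), box minimizer x = (0.0, 7.0)
g(y_3) = b*y + (c1 - a1*y)*x1 + (c2 - a2*y)*x2 = 10*1.8 + 6.6*0.0 + (-0.4)*7.0 = 18.0 + 0.0 - 2.8 = 15.2


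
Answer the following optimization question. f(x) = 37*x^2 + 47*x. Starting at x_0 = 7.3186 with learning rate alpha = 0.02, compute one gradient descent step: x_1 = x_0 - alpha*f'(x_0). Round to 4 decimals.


We compute the gradient at x_0 and apply the update.
f'(x) = 74*x + 47
f'(7.3186) = 74*7.3186 + 47 = 588.5764
x_1 = 7.3186 - 0.02*588.5764 = -4.4529


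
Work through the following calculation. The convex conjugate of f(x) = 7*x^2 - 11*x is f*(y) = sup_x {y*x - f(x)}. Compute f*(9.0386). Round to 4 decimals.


f*(y) = sup_x {y*x - a*x^2 - b*x} = sup_x {(y-b)*x - a*x^2}
FOC: (y - b) - 2a*x = 0 => x* = (y - b)/(2a)
x* = (9.0386 + 11)/(2*7) = 1.4313
f*(9.0386) = (y-b)^2/(4a) = (9.0386 + 11)^2/(4*7)
= 401.5455/28 = 14.3409


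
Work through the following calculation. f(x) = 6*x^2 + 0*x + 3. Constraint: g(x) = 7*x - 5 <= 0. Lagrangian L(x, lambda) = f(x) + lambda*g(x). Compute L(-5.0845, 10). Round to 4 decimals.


Step 1: Evaluate f(x).
f(-5.0845) = 6*(-5.0845)^2 + 0*(-5.0845) + 3 = 158.1128
Step 2: Evaluate g(x).
g(-5.0845) = 7*-5.0845 - 5 = -40.5915
Step 3: Compute Lagrangian.
L = 158.1128 + 10*-40.5915 = -247.8022


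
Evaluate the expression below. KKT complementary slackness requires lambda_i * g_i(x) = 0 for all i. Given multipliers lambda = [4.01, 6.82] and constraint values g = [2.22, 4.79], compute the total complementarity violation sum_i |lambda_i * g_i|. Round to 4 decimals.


KKT complementary slackness check:
lambda_1 * g_1 = 4.01 * 2.22 = 8.9022
lambda_2 * g_2 = 6.82 * 4.79 = 32.6678
Total violation = 8.9022 + 32.6678 = 41.57


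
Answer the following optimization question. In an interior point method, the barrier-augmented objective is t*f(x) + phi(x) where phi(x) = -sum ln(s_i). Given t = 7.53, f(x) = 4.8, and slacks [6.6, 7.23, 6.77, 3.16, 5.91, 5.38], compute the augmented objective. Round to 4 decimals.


Step 1: Compute log-barrier.
ln values: [1.8871, 1.9782, 1.9125, 1.1506, 1.7766, 1.6827]
phi = -(1.8871 + 1.9782 + 1.9125 + 1.1506 + 1.7766 + 1.6827) = -10.3877
Step 2: Compute augmented objective.
t*f(x) = 7.53*4.8 = 36.144
Total = 36.144 - 10.3877 = 25.7563


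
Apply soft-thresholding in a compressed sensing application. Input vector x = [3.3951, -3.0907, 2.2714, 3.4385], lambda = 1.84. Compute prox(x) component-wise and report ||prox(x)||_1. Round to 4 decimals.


Soft-thresholding with lambda = 1.84:
prox(3.3951) = sign(3.3951)*max(|3.3951| - 1.84, 0) = 1.5551
prox(-3.0907) = sign(-3.0907)*max(|-3.0907| - 1.84, 0) = -1.2507
prox(2.2714) = sign(2.2714)*max(|2.2714| - 1.84, 0) = 0.4314
prox(3.4385) = sign(3.4385)*max(|3.4385| - 1.84, 0) = 1.5985
prox(x) = [1.5551, -1.2507, 0.4314, 1.5985]
||prox(x)||_1 = 1.5551 + 1.2507 + 0.4314 + 1.5985 = 4.8357


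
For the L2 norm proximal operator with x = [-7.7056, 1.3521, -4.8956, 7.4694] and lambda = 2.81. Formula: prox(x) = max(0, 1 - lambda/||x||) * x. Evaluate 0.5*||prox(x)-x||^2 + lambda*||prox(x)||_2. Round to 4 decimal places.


Step 1: Compute ||x||.
||x|| = 11.8728
Step 2: Compute scaling factor.
scale = max(0, 1 - 2.81/11.8728) = 0.7633
Step 3: prox(x) = [-5.8819, 1.0321, -3.7369, 5.7016]
||prox(x)|| = 9.0628
Step 4: Proximal objective.
0.5*||prox-x||^2 = 3.9481
lambda*||prox|| = 25.4665
Total = 29.4145


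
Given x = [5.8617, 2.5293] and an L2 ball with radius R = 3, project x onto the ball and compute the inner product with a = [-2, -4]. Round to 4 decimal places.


Step 1: Compute ||x|| (intermediates to 6 decimals).
||x|| = sqrt(5.8617^2 + 2.5293^2) = 6.384112
Step 2: Project.
Since ||x|| > R, scale = R/||x|| = 3/6.384112 = 0.469917, proj(x) = scale * x
proj(x) = [2.754512, 1.188561]
Step 3: Dot product.
a^T * proj(x) = -2*2.754512 - 4*1.188561 = -10.2633


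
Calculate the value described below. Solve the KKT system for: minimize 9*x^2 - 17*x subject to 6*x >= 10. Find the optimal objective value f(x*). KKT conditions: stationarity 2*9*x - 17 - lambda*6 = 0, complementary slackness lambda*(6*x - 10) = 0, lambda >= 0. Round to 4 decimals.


Step 1: Try lambda = 0 (constraint inactive).
x_unc = 17/(2*9) = 0.9444
Check: 6*0.9444 = 5.6664 < 10 -- violated!
Step 2: Constraint must be active: 6*x = 10
x* = 10/6 = 5/3 = 1.6667 (rounded; the exact value 5/3 is used below)
lambda = (2*9*(5/3) - 17)/6 = 2.1667
Step 3: Compute optimal value.
f(x*) = 9*(5/3)^2 - 17*(5/3) = -3.3333


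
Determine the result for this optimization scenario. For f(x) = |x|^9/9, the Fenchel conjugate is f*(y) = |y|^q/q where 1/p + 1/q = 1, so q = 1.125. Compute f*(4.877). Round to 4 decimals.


The conjugate exponent q satisfies 1/p + 1/q = 1.
p = 9, so q = 9/(9 - 1) = 1.125
|y|^q = 4.877^1.125 = 5.9453
f*(4.877) = 5.9453 / 1.125 = 5.2847


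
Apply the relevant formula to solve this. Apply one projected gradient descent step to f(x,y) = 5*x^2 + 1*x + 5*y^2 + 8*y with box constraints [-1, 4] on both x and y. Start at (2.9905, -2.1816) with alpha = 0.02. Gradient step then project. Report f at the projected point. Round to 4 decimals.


Step 1: Compute gradient at (2.9905, -2.1816).
grad_x = 2*5*2.9905 + 1 = 30.905
grad_y = 2*5*-2.1816 + 8 = -13.816
Step 2: Gradient step.
x_raw = 2.9905 - 0.02*30.905 = 2.3724
y_raw = -2.1816 - 0.02*-13.816 = -1.9053
Step 3: Project onto [-1, 4].
x_proj = clip(2.3724) = 2.3724
y_proj = clip(-1.9053) = -1.0
Step 4: Evaluate f.
f(2.3724, -1.0) = 27.5138


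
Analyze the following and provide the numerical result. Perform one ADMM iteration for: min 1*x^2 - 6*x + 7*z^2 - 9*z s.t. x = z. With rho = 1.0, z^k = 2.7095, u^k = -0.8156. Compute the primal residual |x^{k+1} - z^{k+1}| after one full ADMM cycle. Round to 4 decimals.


ADMM iteration with rho = 1.0, z^k = 2.7095, u^k = -0.8156
Step 1: x-update.
Minimize 1*x^2 - 6*x + (1.0/2)*(x - 2.7095 - 0.8156)^2
FOC: (2*1 + 1.0)*x = 6 + 1.0*(2.7095 + 0.8156)
x^{k+1} = 3.175
Step 2: z-update.
Minimize 7*z^2 - 9*z + (1.0/2)*(3.175 - z - 0.8156)^2
FOC: (2*7 + 1.0)*z = 9 + 1.0*(3.175 - 0.8156)
z^{k+1} = 0.7573
Step 3: u-update.
u^{k+1} = -0.8156 + 3.175 - 0.7573 = 1.6021
Step 4: Primal residual = |3.175 - 0.7573| = 2.4177


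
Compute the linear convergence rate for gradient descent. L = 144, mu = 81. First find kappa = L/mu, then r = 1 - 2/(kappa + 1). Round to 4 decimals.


Step 1: Compute the condition number.
kappa = L/mu = 144/81 = 1.7778
Step 2: Compute the convergence rate.
r = 1 - 2/(kappa + 1) = 1 - 2*mu/(L + mu) = (L - mu)/(L + mu) = 63/225 = 0.28


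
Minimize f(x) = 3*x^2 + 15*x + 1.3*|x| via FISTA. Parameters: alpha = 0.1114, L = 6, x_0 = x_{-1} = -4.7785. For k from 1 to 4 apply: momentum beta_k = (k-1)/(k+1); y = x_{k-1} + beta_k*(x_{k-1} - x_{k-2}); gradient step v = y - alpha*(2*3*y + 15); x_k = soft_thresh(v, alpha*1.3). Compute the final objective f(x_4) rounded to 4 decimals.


FISTA on f(x) = 3*x^2 + 15*x + 1.3*|x|
L = 6, alpha = 0.1114
Iteration 1: beta = 0.0, y = -4.7785 + 0.0*(-4.7785 + 4.7785) = -4.7785
  grad(y) = -13.671, v = y - alpha*grad = -3.2556
  prox(v) = soft_thresh(-3.2556, 0.1448) = -3.1107
Iteration 2: beta = 0.3333, y = -3.1107 + 0.3333*(-3.1107 + 4.7785) = -2.5548
  grad(y) = -0.3288, v = y - alpha*grad = -2.5182
  prox(v) = soft_thresh(-2.5182, 0.1448) = -2.3734
Iteration 3: beta = 0.5, y = -2.3734 + 0.5*(-2.3734 + 3.1107) = -2.0047
  grad(y) = 2.972, v = y - alpha*grad = -2.3357
  prox(v) = soft_thresh(-2.3357, 0.1448) = -2.1909
Iteration 4: beta = 0.6, y = -2.1909 + 0.6*(-2.1909 + 2.3734) = -2.0815
  grad(y) = 2.5112, v = y - alpha*grad = -2.3612
  prox(v) = soft_thresh(-2.3612, 0.1448) = -2.2164
f(x_4) = 3*(-2.2164)^2 + 15*(-2.2164) + 1.3*|-2.2164| = -15.6274


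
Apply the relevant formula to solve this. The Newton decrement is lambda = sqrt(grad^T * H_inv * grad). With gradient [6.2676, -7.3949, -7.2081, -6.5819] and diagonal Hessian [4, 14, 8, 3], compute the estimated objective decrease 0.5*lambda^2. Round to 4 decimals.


Step 1: H is diagonal, so H^(-1) * g = [1.5669, -0.5282, -0.901, -2.194].
Step 2: g^T H^(-1) g = sum_i g_i^2 / H_ii
  = (6.2676)^2/4 + (-7.3949)^2/14 + (-7.2081)^2/8 + (-6.5819)^2/3
  = 9.8207 + 3.906 + 6.4946 + 14.4405 = 34.6618
Step 3: Objective decrease = 0.5 * g^T H^(-1) g = 17.3309


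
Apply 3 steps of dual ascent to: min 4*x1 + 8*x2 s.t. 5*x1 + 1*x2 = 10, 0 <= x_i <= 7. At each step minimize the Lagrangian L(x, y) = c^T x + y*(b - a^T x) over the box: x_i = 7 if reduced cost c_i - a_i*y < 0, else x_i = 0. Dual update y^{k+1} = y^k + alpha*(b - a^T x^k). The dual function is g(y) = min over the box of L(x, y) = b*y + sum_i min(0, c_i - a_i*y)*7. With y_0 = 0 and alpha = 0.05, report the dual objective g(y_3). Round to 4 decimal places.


Dual ascent for LP: min 4*x1 + 8*x2, 5*x1 + 1*x2 = 10, 0 <= x_i <= 7
Step 1: y^k = 0.0, reduced costs: (4.0, 8.0)
  x^k = (0.0, 0.0), subgradient = b - a^T x = 10.0
  y^{k+1} = 0.0 + 0.05*10.0 = 0.5
Step 2: y^k = 0.5, reduced costs: (1.5, 7.5)
  x^k = (0.0, 0.0), subgradient = b - a^T x = 10.0
  y^{k+1} = 0.5 + 0.05*10.0 = 1.0
Step 3: y^k = 1.0, reduced costs: (-1.0, 7.0)
  x^k = (7.0, 0.0), subgradient = b - a^T x = -25.0
  y^{k+1} = 1.0 + 0.05*-25.0 = -0.25
Dual objective at y_3 = -0.25: reduced costs (5.25, 8.25), box minimizer x = (0.0, 0.0)
g(y_3) = b*y + (c1 - a1*y)*x1 + (c2 - a2*y)*x2 = 10*(-0.25) + 5.25*0.0 + 8.25*0.0 = -2.5 + 0.0 + 0.0 = -2.5


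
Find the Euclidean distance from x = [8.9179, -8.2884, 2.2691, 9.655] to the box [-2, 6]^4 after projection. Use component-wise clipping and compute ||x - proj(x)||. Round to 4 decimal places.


Project each component onto [-2, 6].
clip(8.9179) = 6.0, clip(-8.2884) = -2.0, clip(2.2691) = 2.2691, clip(9.655) = 6.0
Projection = [6.0, -2.0, 2.2691, 6.0]
Squared diffs: [8.5141, 39.544, 0.0, 13.359]
Distance = sqrt(61.4171) = 7.8369


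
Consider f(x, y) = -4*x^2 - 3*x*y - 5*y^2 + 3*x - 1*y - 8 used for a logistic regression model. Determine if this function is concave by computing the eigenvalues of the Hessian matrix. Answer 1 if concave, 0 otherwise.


The Hessian of f(x,y) = -4*x^2 - 3*x*y - 5*y^2 + 3*x - 1*y - 8 is:
H = [[-8, -3], [-3, -10]]
Trace = -8 - 10 = -18
Determinant = -8*-10 - (-3)^2 = 71
Discriminant = (-18)^2 - 4*71 = 40.0
Eigenvalues: lambda_1 = -12.1623, lambda_2 = -5.8377
The function is concave.

1


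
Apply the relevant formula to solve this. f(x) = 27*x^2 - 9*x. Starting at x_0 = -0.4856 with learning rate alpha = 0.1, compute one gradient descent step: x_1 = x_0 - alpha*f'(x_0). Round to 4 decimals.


We compute the gradient at x_0 and apply the update.
f'(x) = 54*x - 9
f'(-0.4856) = 54*-0.4856 - 9 = -35.2224
x_1 = -0.4856 - 0.1*-35.2224 = 3.0366


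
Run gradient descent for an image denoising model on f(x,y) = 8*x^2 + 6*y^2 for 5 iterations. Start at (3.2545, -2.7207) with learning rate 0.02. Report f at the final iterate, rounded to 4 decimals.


Gradient descent on f(x,y) = 8*x^2 + 6*y^2.
Starting point: (3.2545, -2.7207), alpha = 0.02
Step 1: grad_x = 2*8*3.2545 = 52.072, grad_y = 2*6*-2.7207 = -32.6484
  x_1 = 3.2545 - 0.02*52.072 = 2.2131
  y_1 = -2.7207 - 0.02*-32.6484 = -2.0677
Step 2: grad_x = 2*8*2.2131 = 35.409, grad_y = 2*6*-2.0677 = -24.8128
  x_2 = 2.2131 - 0.02*35.409 = 1.5049
  y_2 = -2.0677 - 0.02*-24.8128 = -1.5715
Step 3: grad_x = 2*8*1.5049 = 24.0781, grad_y = 2*6*-1.5715 = -18.8577
  x_3 = 1.5049 - 0.02*24.0781 = 1.0233
  y_3 = -1.5715 - 0.02*-18.8577 = -1.1943
Step 4: grad_x = 2*8*1.0233 = 16.3731, grad_y = 2*6*-1.1943 = -14.3319
  x_4 = 1.0233 - 0.02*16.3731 = 0.6959
  y_4 = -1.1943 - 0.02*-14.3319 = -0.9077
Step 5: grad_x = 2*8*0.6959 = 11.1337, grad_y = 2*6*-0.9077 = -10.8922
  x_5 = 0.6959 - 0.02*11.1337 = 0.4732
  y_5 = -0.9077 - 0.02*-10.8922 = -0.6898
f(0.4732, -0.6898) = 8*0.4732^2 + 6*(-0.6898)^2 = 4.6465


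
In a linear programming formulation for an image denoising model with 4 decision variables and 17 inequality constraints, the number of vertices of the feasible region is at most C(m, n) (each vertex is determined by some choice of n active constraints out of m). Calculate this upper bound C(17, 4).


Each vertex corresponds to some choice of n active constraints out of m, so the number of vertices is at most C(m, n) = m! / (n!(m-n)!).
m = 17, n = 4
Numerator: 17 * 16 * 15 * 14
Denominator: 4! = 24
C(17, 4) = 2380


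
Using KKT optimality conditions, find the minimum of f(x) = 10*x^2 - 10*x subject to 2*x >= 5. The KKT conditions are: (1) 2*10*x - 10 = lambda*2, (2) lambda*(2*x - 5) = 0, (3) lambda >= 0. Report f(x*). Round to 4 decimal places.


Step 1: Try lambda = 0 (constraint inactive).
x_unc = 10/(2*10) = 0.5
Check: 2*0.5 = 1.0 < 5 -- violated!
Step 2: Constraint must be active: 2*x = 5
x* = 5/2 = 2.5
lambda = (2*10*2.5 - 10)/2 = 20.0
Step 3: Compute optimal value.
f(x*) = 10*2.5^2 - 10*2.5 = 37.5


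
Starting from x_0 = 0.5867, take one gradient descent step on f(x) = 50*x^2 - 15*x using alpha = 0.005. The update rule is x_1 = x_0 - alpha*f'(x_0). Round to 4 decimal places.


We compute the gradient at x_0 and apply the update.
f'(x) = 100*x - 15
f'(0.5867) = 100*0.5867 - 15 = 43.67
x_1 = 0.5867 - 0.005*43.67 = 0.3684


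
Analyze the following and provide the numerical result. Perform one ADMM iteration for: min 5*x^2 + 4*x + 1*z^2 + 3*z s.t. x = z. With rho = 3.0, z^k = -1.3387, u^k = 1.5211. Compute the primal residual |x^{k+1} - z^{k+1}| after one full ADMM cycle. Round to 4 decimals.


ADMM iteration with rho = 3.0, z^k = -1.3387, u^k = 1.5211
Step 1: x-update.
Minimize 5*x^2 + 4*x + (3.0/2)*(x + 1.3387 + 1.5211)^2
FOC: (2*5 + 3.0)*x = -4 + 3.0*(-1.3387 - 1.5211)
x^{k+1} = -0.9676
Step 2: z-update.
Minimize 1*z^2 + 3*z + (3.0/2)*(-0.9676 - z + 1.5211)^2
FOC: (2*1 + 3.0)*z = -3 + 3.0*(-0.9676 + 1.5211)
z^{k+1} = -0.2679
Step 3: u-update.
u^{k+1} = 1.5211 - 0.9676 + 0.2679 = 0.8214
Step 4: Primal residual = |-0.9676 + 0.2679| = 0.6997


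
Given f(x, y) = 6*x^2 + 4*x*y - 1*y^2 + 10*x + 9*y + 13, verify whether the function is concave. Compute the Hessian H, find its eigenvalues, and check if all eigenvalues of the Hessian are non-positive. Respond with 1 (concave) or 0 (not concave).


The Hessian of f(x,y) = 6*x^2 + 4*x*y - 1*y^2 + 10*x + 9*y + 13 is:
H = [[12, 4], [4, -2]]
Trace = 12 - 2 = 10
Determinant = 12*-2 - (4)^2 = -40
Discriminant = (10)^2 - 4*-40 = 260.0
Eigenvalues: lambda_1 = -3.0623, lambda_2 = 13.0623
The function is not concave.

0


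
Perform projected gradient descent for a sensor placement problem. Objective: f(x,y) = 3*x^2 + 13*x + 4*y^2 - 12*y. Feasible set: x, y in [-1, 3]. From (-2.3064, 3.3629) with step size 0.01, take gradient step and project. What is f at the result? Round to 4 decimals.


Step 1: Compute gradient at (-2.3064, 3.3629).
grad_x = 2*3*-2.3064 + 13 = -0.8384
grad_y = 2*4*3.3629 - 12 = 14.9032
Step 2: Gradient step.
x_raw = -2.3064 - 0.01*-0.8384 = -2.298
y_raw = 3.3629 - 0.01*14.9032 = 3.2139
Step 3: Project onto [-1, 3].
x_proj = clip(-2.298) = -1.0
y_proj = clip(3.2139) = 3.0
Step 4: Evaluate f.
f(-1.0, 3.0) = -10.0


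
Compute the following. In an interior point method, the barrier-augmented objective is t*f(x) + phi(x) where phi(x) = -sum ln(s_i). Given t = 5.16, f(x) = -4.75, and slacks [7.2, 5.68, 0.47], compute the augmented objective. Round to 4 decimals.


Step 1: Compute log-barrier.
ln values: [1.9741, 1.737, -0.755]
phi = -(1.9741 + 1.737 - 0.755) = -2.956
Step 2: Compute augmented objective.
t*f(x) = 5.16*-4.75 = -24.51
Total = -24.51 - 2.956 = -27.466


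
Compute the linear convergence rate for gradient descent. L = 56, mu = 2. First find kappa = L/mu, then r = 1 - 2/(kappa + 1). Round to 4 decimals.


Step 1: Compute the condition number.
kappa = L/mu = 56/2 = 28.0
Step 2: Compute the convergence rate.
r = 1 - 2/(kappa + 1) = 1 - 2*mu/(L + mu) = (L - mu)/(L + mu) = 54/58 = 0.931


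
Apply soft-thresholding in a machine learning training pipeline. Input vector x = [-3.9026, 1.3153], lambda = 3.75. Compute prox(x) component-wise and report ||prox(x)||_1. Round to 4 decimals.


Soft-thresholding with lambda = 3.75:
prox(-3.9026) = sign(-3.9026)*max(|-3.9026| - 3.75, 0) = -0.1526
prox(1.3153) = sign(1.3153)*max(|1.3153| - 3.75, 0) = 0.0
prox(x) = [-0.1526, 0.0]
||prox(x)||_1 = 0.1526 + 0.0 = 0.1526


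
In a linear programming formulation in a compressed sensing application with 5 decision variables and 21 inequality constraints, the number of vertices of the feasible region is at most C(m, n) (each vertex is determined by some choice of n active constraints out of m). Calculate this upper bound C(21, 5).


Each vertex corresponds to some choice of n active constraints out of m, so the number of vertices is at most C(m, n) = m! / (n!(m-n)!).
m = 21, n = 5
Numerator: 21 * 20 * 19 * 18 * 17
Denominator: 5! = 120
C(21, 5) = 20349


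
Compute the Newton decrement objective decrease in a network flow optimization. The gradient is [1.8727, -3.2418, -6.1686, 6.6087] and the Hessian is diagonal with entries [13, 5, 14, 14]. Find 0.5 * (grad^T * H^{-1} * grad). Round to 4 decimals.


Step 1: H is diagonal, so H^(-1) * g = [0.1441, -0.6484, -0.4406, 0.4721].
Step 2: g^T H^(-1) g = sum_i g_i^2 / H_ii
  = (1.8727)^2/13 + (-3.2418)^2/5 + (-6.1686)^2/14 + (6.6087)^2/14
  = 0.2698 + 2.1019 + 2.718 + 3.1196 = 8.2092
Step 3: Objective decrease = 0.5 * g^T H^(-1) g = 4.1046


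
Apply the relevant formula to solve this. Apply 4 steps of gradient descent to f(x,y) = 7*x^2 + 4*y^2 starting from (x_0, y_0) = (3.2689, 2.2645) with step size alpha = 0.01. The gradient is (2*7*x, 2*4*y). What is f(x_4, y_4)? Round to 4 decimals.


Gradient descent on f(x,y) = 7*x^2 + 4*y^2.
Starting point: (3.2689, 2.2645), alpha = 0.01
Step 1: grad_x = 2*7*3.2689 = 45.7646, grad_y = 2*4*2.2645 = 18.116
  x_1 = 3.2689 - 0.01*45.7646 = 2.8113
  y_1 = 2.2645 - 0.01*18.116 = 2.0833
Step 2: grad_x = 2*7*2.8113 = 39.3576, grad_y = 2*4*2.0833 = 16.6667
  x_2 = 2.8113 - 0.01*39.3576 = 2.4177
  y_2 = 2.0833 - 0.01*16.6667 = 1.9167
Step 3: grad_x = 2*7*2.4177 = 33.8475, grad_y = 2*4*1.9167 = 15.3334
  x_3 = 2.4177 - 0.01*33.8475 = 2.0792
  y_3 = 1.9167 - 0.01*15.3334 = 1.7633
Step 4: grad_x = 2*7*2.0792 = 29.1088, grad_y = 2*4*1.7633 = 14.1067
  x_4 = 2.0792 - 0.01*29.1088 = 1.7881
  y_4 = 1.7633 - 0.01*14.1067 = 1.6223
f(1.7881, 1.6223) = 7*1.7881^2 + 4*1.6223^2 = 32.9086


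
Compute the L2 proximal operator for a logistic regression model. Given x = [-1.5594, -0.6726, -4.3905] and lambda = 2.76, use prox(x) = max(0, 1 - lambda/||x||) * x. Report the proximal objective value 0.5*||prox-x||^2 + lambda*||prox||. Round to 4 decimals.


Step 1: Compute ||x||.
||x|| = 4.7075
Step 2: Compute scaling factor.
scale = max(0, 1 - 2.76/4.7075) = 0.4137
Step 3: prox(x) = [-0.6451, -0.2783, -1.8164]
||prox(x)|| = 1.9475
Step 4: Proximal objective.
0.5*||prox-x||^2 = 3.8088
lambda*||prox|| = 5.3751
Total = 9.1839


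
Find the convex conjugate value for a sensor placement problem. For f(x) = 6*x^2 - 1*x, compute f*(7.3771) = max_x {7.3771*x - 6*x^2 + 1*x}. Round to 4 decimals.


f*(y) = sup_x {y*x - a*x^2 - b*x} = sup_x {(y-b)*x - a*x^2}
FOC: (y - b) - 2a*x = 0 => x* = (y - b)/(2a)
x* = (7.3771 + 1)/(2*6) = 0.6981
f*(7.3771) = (y-b)^2/(4a) = (7.3771 + 1)^2/(4*6)
= 70.1758/24 = 2.924


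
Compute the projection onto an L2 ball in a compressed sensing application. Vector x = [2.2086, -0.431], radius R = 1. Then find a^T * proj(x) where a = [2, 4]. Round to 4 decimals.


Step 1: Compute ||x|| (intermediates to 6 decimals).
||x|| = sqrt(2.2086^2 + (-0.431)^2) = 2.250261
Step 2: Project.
Since ||x|| > R, scale = R/||x|| = 1/2.250261 = 0.444393, proj(x) = scale * x
proj(x) = [0.981486, -0.191533]
Step 3: Dot product.
a^T * proj(x) = 2*0.981486 + 4*(-0.191533) = 1.1968


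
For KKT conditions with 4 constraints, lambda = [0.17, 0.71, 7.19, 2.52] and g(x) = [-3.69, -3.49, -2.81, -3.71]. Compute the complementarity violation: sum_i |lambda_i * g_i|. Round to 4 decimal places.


KKT complementary slackness check:
lambda_1 * g_1 = 0.17 * -3.69 = -0.6273
lambda_2 * g_2 = 0.71 * -3.49 = -2.4779
lambda_3 * g_3 = 7.19 * -2.81 = -20.2039
lambda_4 * g_4 = 2.52 * -3.71 = -9.3492
Total violation = 0.6273 + 2.4779 + 20.2039 + 9.3492 = 32.6583


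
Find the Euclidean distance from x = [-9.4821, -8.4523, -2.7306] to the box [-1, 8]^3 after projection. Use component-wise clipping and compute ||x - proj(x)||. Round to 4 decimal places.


Project each component onto [-1, 8].
clip(-9.4821) = -1.0, clip(-8.4523) = -1.0, clip(-2.7306) = -1.0
Projection = [-1.0, -1.0, -1.0]
Squared diffs: [71.946, 55.5368, 2.995]
Distance = sqrt(130.4778) = 11.4227


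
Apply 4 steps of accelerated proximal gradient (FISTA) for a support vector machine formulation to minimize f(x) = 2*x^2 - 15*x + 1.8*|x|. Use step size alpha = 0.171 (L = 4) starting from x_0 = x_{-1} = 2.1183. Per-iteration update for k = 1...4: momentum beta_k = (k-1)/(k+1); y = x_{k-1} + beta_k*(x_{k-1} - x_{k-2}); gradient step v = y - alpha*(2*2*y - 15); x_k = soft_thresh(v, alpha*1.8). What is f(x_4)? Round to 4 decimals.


FISTA on f(x) = 2*x^2 - 15*x + 1.8*|x|
L = 4, alpha = 0.171
Iteration 1: beta = 0.0, y = 2.1183 + 0.0*(2.1183 - 2.1183) = 2.1183
  grad(y) = -6.5268, v = y - alpha*grad = 3.2344
  prox(v) = soft_thresh(3.2344, 0.3078) = 2.9266
Iteration 2: beta = 0.3333, y = 2.9266 + 0.3333*(2.9266 - 2.1183) = 3.196
  grad(y) = -2.216, v = y - alpha*grad = 3.5749
  prox(v) = soft_thresh(3.5749, 0.3078) = 3.2671
Iteration 3: beta = 0.5, y = 3.2671 + 0.5*(3.2671 - 2.9266) = 3.4374
  grad(y) = -1.2503, v = y - alpha*grad = 3.6512
  prox(v) = soft_thresh(3.6512, 0.3078) = 3.3434
Iteration 4: beta = 0.6, y = 3.3434 + 0.6*(3.3434 - 3.2671) = 3.3892
  grad(y) = -1.4432, v = y - alpha*grad = 3.636
  prox(v) = soft_thresh(3.636, 0.3078) = 3.3282
f(x_4) = 2*3.3282^2 - 15*3.3282 + 1.8*|3.3282| = -21.7784


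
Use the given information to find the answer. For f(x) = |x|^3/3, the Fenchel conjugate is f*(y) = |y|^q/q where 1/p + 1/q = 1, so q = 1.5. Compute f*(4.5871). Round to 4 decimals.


The conjugate exponent q satisfies 1/p + 1/q = 1.
p = 3, so q = 3/(3 - 1) = 1.5
|y|^q = 4.5871^1.5 = 9.8244
f*(4.5871) = 9.8244 / 1.5 = 6.5496


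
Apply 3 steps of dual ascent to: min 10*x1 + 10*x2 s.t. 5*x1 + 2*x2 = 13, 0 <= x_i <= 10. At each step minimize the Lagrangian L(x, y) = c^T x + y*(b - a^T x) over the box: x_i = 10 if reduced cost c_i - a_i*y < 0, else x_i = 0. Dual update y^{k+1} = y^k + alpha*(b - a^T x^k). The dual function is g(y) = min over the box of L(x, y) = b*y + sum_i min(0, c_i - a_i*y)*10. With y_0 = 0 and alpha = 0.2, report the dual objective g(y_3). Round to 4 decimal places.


Dual ascent for LP: min 10*x1 + 10*x2, 5*x1 + 2*x2 = 13, 0 <= x_i <= 10
Step 1: y^k = 0.0, reduced costs: (10.0, 10.0)
  x^k = (0.0, 0.0), subgradient = b - a^T x = 13.0
  y^{k+1} = 0.0 + 0.2*13.0 = 2.6
Step 2: y^k = 2.6, reduced costs: (-3.0, 4.8)
  x^k = (10.0, 0.0), subgradient = b - a^T x = -37.0
  y^{k+1} = 2.6 + 0.2*-37.0 = -4.8
Step 3: y^k = -4.8, reduced costs: (34.0, 19.6)
  x^k = (0.0, 0.0), subgradient = b - a^T x = 13.0
  y^{k+1} = -4.8 + 0.2*13.0 = -2.2
Dual objective at y_3 = -2.2: reduced costs (21.0, 14.4), box minimizer x = (0.0, 0.0)
g(y_3) = b*y + (c1 - a1*y)*x1 + (c2 - a2*y)*x2 = 13*(-2.2) + 21.0*0.0 + 14.4*0.0 = -28.6 + 0.0 + 0.0 = -28.6


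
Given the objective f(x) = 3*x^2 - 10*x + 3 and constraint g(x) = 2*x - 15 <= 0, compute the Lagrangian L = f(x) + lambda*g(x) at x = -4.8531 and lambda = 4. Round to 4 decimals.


Step 1: Evaluate f(x).
f(-4.8531) = 3*(-4.8531)^2 - 10*(-4.8531) + 3 = 122.1887
Step 2: Evaluate g(x).
g(-4.8531) = 2*-4.8531 - 15 = -24.7062
Step 3: Compute Lagrangian.
L = 122.1887 + 4*-24.7062 = 23.3639


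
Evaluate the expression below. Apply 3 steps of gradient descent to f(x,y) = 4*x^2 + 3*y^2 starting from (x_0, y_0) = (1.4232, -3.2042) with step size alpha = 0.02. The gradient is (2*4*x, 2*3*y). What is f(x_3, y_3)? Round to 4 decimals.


Gradient descent on f(x,y) = 4*x^2 + 3*y^2.
Starting point: (1.4232, -3.2042), alpha = 0.02
Step 1: grad_x = 2*4*1.4232 = 11.3856, grad_y = 2*3*-3.2042 = -19.2252
  x_1 = 1.4232 - 0.02*11.3856 = 1.1955
  y_1 = -3.2042 - 0.02*-19.2252 = -2.8197
Step 2: grad_x = 2*4*1.1955 = 9.5639, grad_y = 2*3*-2.8197 = -16.9182
  x_2 = 1.1955 - 0.02*9.5639 = 1.0042
  y_2 = -2.8197 - 0.02*-16.9182 = -2.4813
Step 3: grad_x = 2*4*1.0042 = 8.0337, grad_y = 2*3*-2.4813 = -14.888
  x_3 = 1.0042 - 0.02*8.0337 = 0.8435
  y_3 = -2.4813 - 0.02*-14.888 = -2.1836
f(0.8435, -2.1836) = 4*0.8435^2 + 3*(-2.1836)^2 = 17.1502


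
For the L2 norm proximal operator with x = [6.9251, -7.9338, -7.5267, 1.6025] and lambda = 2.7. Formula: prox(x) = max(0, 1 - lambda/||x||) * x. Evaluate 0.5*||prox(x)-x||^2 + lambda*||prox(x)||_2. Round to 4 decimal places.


Step 1: Compute ||x||.
||x|| = 13.0431
Step 2: Compute scaling factor.
scale = max(0, 1 - 2.7/13.0431) = 0.793
Step 3: prox(x) = [5.4916, -6.2915, -5.9686, 1.2708]
||prox(x)|| = 10.3431
Step 4: Proximal objective.
0.5*||prox-x||^2 = 3.645
lambda*||prox|| = 27.9264
Total = 31.5713


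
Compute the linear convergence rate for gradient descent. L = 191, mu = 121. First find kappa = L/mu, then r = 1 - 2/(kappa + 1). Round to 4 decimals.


Step 1: Compute the condition number.
kappa = L/mu = 191/121 = 1.5785
Step 2: Compute the convergence rate.
r = 1 - 2/(kappa + 1) = 1 - 2*mu/(L + mu) = (L - mu)/(L + mu) = 70/312 = 0.2244


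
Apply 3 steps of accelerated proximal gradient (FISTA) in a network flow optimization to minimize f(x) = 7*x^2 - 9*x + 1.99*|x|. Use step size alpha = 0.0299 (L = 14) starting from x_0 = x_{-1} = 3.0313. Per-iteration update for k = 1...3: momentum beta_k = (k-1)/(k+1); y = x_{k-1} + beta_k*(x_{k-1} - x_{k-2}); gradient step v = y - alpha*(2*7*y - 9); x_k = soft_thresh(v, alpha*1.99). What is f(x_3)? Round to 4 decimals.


FISTA on f(x) = 7*x^2 - 9*x + 1.99*|x|
L = 14, alpha = 0.0299
Iteration 1: beta = 0.0, y = 3.0313 + 0.0*(3.0313 - 3.0313) = 3.0313
  grad(y) = 33.4382, v = y - alpha*grad = 2.0315
  prox(v) = soft_thresh(2.0315, 0.0595) = 1.972
Iteration 2: beta = 0.3333, y = 1.972 + 0.3333*(1.972 - 3.0313) = 1.6189
  grad(y) = 13.6645, v = y - alpha*grad = 1.2103
  prox(v) = soft_thresh(1.2103, 0.0595) = 1.1508
Iteration 3: beta = 0.5, y = 1.1508 + 0.5*(1.1508 - 1.972) = 0.7402
  grad(y) = 1.3633, v = y - alpha*grad = 0.6995
  prox(v) = soft_thresh(0.6995, 0.0595) = 0.64
f(x_3) = 7*0.64^2 - 9*0.64 + 1.99*|0.64| = -1.6193


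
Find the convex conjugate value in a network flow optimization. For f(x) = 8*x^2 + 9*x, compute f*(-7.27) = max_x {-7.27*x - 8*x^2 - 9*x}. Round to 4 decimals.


f*(y) = sup_x {y*x - a*x^2 - b*x} = sup_x {(y-b)*x - a*x^2}
FOC: (y - b) - 2a*x = 0 => x* = (y - b)/(2a)
x* = (-7.27 - 9)/(2*8) = -1.0169
f*(-7.27) = (y-b)^2/(4a) = (-7.27 - 9)^2/(4*8)
= 264.7129/32 = 8.2723


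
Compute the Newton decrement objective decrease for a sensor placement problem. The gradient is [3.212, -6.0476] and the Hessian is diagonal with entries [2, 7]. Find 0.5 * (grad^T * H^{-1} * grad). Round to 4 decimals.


Step 1: H is diagonal, so H^(-1) * g = [1.606, -0.8639].
Step 2: g^T H^(-1) g = sum_i g_i^2 / H_ii
  = (3.212)^2/2 + (-6.0476)^2/7
  = 5.1585 + 5.2248 = 10.3833
Step 3: Objective decrease = 0.5 * g^T H^(-1) g = 5.1916


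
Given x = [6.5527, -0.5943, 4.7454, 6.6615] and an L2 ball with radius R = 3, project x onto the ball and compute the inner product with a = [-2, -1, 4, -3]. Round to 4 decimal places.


Step 1: Compute ||x|| (intermediates to 6 decimals).
||x|| = sqrt(6.5527^2 + (-0.5943)^2 + 4.7454^2 + 6.6615^2) = 10.496927
Step 2: Project.
Since ||x|| > R, scale = R/||x|| = 3/10.496927 = 0.285798, proj(x) = scale * x
proj(x) = [1.872749, -0.16985, 1.356226, 1.903843]
Step 3: Dot product.
a^T * proj(x) = -2*1.872749 - 1*(-0.16985) + 4*1.356226 - 3*1.903843 = -3.8623


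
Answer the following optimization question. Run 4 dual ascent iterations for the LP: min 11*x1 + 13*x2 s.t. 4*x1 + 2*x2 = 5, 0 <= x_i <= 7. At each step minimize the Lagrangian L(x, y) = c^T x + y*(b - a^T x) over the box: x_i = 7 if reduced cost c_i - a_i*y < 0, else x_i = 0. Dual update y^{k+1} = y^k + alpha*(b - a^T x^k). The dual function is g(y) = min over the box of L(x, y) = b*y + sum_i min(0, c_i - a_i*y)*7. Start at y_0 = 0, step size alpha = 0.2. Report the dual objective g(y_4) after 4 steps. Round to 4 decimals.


Dual ascent for LP: min 11*x1 + 13*x2, 4*x1 + 2*x2 = 5, 0 <= x_i <= 7
Step 1: y^k = 0.0, reduced costs: (11.0, 13.0)
  x^k = (0.0, 0.0), subgradient = b - a^T x = 5.0
  y^{k+1} = 0.0 + 0.2*5.0 = 1.0
Step 2: y^k = 1.0, reduced costs: (7.0, 11.0)
  x^k = (0.0, 0.0), subgradient = b - a^T x = 5.0
  y^{k+1} = 1.0 + 0.2*5.0 = 2.0
Step 3: y^k = 2.0, reduced costs: (3.0, 9.0)
  x^k = (0.0, 0.0), subgradient = b - a^T x = 5.0
  y^{k+1} = 2.0 + 0.2*5.0 = 3.0
Step 4: y^k = 3.0, reduced costs: (-1.0, 7.0)
  x^k = (7.0, 0.0), subgradient = b - a^T x = -23.0
  y^{k+1} = 3.0 + 0.2*-23.0 = -1.6
Dual objective at y_4 = -1.6: reduced costs (17.4, 16.2), box minimizer x = (0.0, 0.0)
g(y_4) = b*y + (c1 - a1*y)*x1 + (c2 - a2*y)*x2 = 5*(-1.6) + 17.4*0.0 + 16.2*0.0 = -8.0 + 0.0 + 0.0 = -8.0


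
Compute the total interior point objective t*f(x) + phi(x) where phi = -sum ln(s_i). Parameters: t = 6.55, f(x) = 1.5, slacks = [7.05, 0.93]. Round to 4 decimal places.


Step 1: Compute log-barrier.
ln values: [1.953, -0.0726]
phi = -(1.953 - 0.0726) = -1.8805
Step 2: Compute augmented objective.
t*f(x) = 6.55*1.5 = 9.825
Total = 9.825 - 1.8805 = 7.9445


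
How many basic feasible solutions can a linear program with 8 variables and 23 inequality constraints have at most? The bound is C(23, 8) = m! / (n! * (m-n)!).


Each vertex corresponds to some choice of n active constraints out of m, so the number of vertices is at most C(m, n) = m! / (n!(m-n)!).
m = 23, n = 8
Numerator: 23 * 22 * 21 * 20 * 19 * 18 * 17 * 16
Denominator: 8! = 40320
C(23, 8) = 490314


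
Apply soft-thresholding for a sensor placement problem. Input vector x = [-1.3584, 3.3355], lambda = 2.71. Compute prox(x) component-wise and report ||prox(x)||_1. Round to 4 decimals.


Soft-thresholding with lambda = 2.71:
prox(-1.3584) = sign(-1.3584)*max(|-1.3584| - 2.71, 0) = 0.0
prox(3.3355) = sign(3.3355)*max(|3.3355| - 2.71, 0) = 0.6255
prox(x) = [0.0, 0.6255]
||prox(x)||_1 = 0.0 + 0.6255 = 0.6255


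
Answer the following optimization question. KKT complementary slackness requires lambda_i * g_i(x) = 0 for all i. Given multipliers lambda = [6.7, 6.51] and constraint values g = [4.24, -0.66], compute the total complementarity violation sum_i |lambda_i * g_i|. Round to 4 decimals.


KKT complementary slackness check:
lambda_1 * g_1 = 6.7 * 4.24 = 28.408
lambda_2 * g_2 = 6.51 * -0.66 = -4.2966
Total violation = 28.408 + 4.2966 = 32.7046


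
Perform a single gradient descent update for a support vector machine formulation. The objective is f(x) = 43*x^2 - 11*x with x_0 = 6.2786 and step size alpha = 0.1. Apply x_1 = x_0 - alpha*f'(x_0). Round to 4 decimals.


We compute the gradient at x_0 and apply the update.
f'(x) = 86*x - 11
f'(6.2786) = 86*6.2786 - 11 = 528.9596
x_1 = 6.2786 - 0.1*528.9596 = -46.6174


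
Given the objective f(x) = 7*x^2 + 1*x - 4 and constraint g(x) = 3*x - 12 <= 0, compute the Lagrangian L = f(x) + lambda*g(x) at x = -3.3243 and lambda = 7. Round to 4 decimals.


Step 1: Evaluate f(x).
f(-3.3243) = 7*(-3.3243)^2 + 1*(-3.3243) - 4 = 70.0325
Step 2: Evaluate g(x).
g(-3.3243) = 3*-3.3243 - 12 = -21.9729
Step 3: Compute Lagrangian.
L = 70.0325 + 7*-21.9729 = -83.7778


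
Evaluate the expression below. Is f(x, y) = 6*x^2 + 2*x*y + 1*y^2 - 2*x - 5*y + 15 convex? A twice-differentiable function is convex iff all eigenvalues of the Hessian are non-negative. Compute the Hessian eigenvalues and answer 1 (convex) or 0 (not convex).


The Hessian of f(x,y) = 6*x^2 + 2*x*y + 1*y^2 - 2*x - 5*y + 15 is:
H = [[12, 2], [2, 2]]
Trace = 12 + 2 = 14
Determinant = 12*2 - (2)^2 = 20
Discriminant = (14)^2 - 4*20 = 116.0
Eigenvalues: lambda_1 = 1.6148, lambda_2 = 12.3852
The function is convex.

1


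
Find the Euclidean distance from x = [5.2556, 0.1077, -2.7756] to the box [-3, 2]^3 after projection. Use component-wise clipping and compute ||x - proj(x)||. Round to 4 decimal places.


Project each component onto [-3, 2].
clip(5.2556) = 2.0, clip(0.1077) = 0.1077, clip(-2.7756) = -2.7756
Projection = [2.0, 0.1077, -2.7756]
Squared diffs: [10.5989, 0.0, 0.0]
Distance = sqrt(10.5989) = 3.2556


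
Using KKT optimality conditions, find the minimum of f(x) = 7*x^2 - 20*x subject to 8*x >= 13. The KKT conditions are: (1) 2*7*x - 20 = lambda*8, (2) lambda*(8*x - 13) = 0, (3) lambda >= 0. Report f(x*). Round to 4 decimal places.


Step 1: Try lambda = 0 (constraint inactive).
x_unc = 20/(2*7) = 1.4286
Check: 8*1.4286 = 11.4288 < 13 -- violated!
Step 2: Constraint must be active: 8*x = 13
x* = 13/8 = 1.625
lambda = (2*7*1.625 - 20)/8 = 0.3438
Step 3: Compute optimal value.
f(x*) = 7*1.625^2 - 20*1.625 = -14.0156


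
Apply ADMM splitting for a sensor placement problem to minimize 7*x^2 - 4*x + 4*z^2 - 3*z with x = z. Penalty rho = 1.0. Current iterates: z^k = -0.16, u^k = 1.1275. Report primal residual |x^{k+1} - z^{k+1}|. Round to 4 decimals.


ADMM iteration with rho = 1.0, z^k = -0.16, u^k = 1.1275
Step 1: x-update.
Minimize 7*x^2 - 4*x + (1.0/2)*(x + 0.16 + 1.1275)^2
FOC: (2*7 + 1.0)*x = 4 + 1.0*(-0.16 - 1.1275)
x^{k+1} = 0.1808
Step 2: z-update.
Minimize 4*z^2 - 3*z + (1.0/2)*(0.1808 - z + 1.1275)^2
FOC: (2*4 + 1.0)*z = 3 + 1.0*(0.1808 + 1.1275)
z^{k+1} = 0.4787
Step 3: u-update.
u^{k+1} = 1.1275 + 0.1808 - 0.4787 = 0.8296
Step 4: Primal residual = |0.1808 - 0.4787| = 0.2979


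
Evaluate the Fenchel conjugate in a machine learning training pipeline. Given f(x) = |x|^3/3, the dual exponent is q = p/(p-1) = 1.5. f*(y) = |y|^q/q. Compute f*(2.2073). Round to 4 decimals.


The conjugate exponent q satisfies 1/p + 1/q = 1.
p = 3, so q = 3/(3 - 1) = 1.5
|y|^q = 2.2073^1.5 = 3.2794
f*(2.2073) = 3.2794 / 1.5 = 2.1863


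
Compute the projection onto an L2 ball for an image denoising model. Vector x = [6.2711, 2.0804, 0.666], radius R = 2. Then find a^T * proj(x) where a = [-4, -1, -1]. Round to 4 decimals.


Step 1: Compute ||x|| (intermediates to 6 decimals).
||x|| = sqrt(6.2711^2 + 2.0804^2 + 0.666^2) = 6.640656
Step 2: Project.
Since ||x|| > R, scale = R/||x|| = 2/6.640656 = 0.301175, proj(x) = scale * x
proj(x) = [1.888699, 0.626564, 0.200583]
Step 3: Dot product.
a^T * proj(x) = -4*1.888699 - 1*0.626564 - 1*0.200583 = -8.3819


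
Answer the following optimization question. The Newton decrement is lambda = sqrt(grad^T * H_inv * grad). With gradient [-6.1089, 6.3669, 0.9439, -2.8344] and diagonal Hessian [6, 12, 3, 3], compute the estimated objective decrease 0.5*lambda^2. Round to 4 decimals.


Step 1: H is diagonal, so H^(-1) * g = [-1.0182, 0.5306, 0.3146, -0.9448].
Step 2: g^T H^(-1) g = sum_i g_i^2 / H_ii
  = (-6.1089)^2/6 + (6.3669)^2/12 + (0.9439)^2/3 + (-2.8344)^2/3
  = 6.2198 + 3.3781 + 0.297 + 2.6779 = 12.5728
Step 3: Objective decrease = 0.5 * g^T H^(-1) g = 6.2864


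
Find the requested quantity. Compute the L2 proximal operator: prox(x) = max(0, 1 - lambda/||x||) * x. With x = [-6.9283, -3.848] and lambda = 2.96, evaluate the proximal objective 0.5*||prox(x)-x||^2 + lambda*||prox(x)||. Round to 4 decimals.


Step 1: Compute ||x||.
||x|| = 7.9252
Step 2: Compute scaling factor.
scale = max(0, 1 - 2.96/7.9252) = 0.6265
Step 3: prox(x) = [-4.3406, -2.4108]
||prox(x)|| = 4.9652
Step 4: Proximal objective.
0.5*||prox-x||^2 = 4.3808
lambda*||prox|| = 14.697
Total = 19.0777


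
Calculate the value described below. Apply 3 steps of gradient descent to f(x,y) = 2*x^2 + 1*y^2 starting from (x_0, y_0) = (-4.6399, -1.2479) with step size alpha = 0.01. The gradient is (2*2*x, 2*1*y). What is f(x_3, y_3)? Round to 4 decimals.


Gradient descent on f(x,y) = 2*x^2 + 1*y^2.
Starting point: (-4.6399, -1.2479), alpha = 0.01
Step 1: grad_x = 2*2*-4.6399 = -18.5596, grad_y = 2*1*-1.2479 = -2.4958
  x_1 = -4.6399 - 0.01*-18.5596 = -4.4543
  y_1 = -1.2479 - 0.01*-2.4958 = -1.2229
Step 2: grad_x = 2*2*-4.4543 = -17.8172, grad_y = 2*1*-1.2229 = -2.4459
  x_2 = -4.4543 - 0.01*-17.8172 = -4.2761
  y_2 = -1.2229 - 0.01*-2.4459 = -1.1985
Step 3: grad_x = 2*2*-4.2761 = -17.1045, grad_y = 2*1*-1.1985 = -2.397
  x_3 = -4.2761 - 0.01*-17.1045 = -4.1051
  y_3 = -1.1985 - 0.01*-2.397 = -1.1745
f(-4.1051, -1.1745) = 2*(-4.1051)^2 + 1*(-1.1745)^2 = 35.083


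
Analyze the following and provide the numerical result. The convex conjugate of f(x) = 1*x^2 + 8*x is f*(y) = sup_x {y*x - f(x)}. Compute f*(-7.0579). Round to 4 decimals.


f*(y) = sup_x {y*x - a*x^2 - b*x} = sup_x {(y-b)*x - a*x^2}
FOC: (y - b) - 2a*x = 0 => x* = (y - b)/(2a)
x* = (-7.0579 - 8)/(2*1) = -7.529
f*(-7.0579) = (y-b)^2/(4a) = (-7.0579 - 8)^2/(4*1)
= 226.7404/4 = 56.6851


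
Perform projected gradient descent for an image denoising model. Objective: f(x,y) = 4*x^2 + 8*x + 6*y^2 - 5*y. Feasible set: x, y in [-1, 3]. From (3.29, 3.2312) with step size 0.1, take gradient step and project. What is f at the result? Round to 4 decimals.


Step 1: Compute gradient at (3.29, 3.2312).
grad_x = 2*4*3.29 + 8 = 34.32
grad_y = 2*6*3.2312 - 5 = 33.7744
Step 2: Gradient step.
x_raw = 3.29 - 0.1*34.32 = -0.142
y_raw = 3.2312 - 0.1*33.7744 = -0.1462
Step 3: Project onto [-1, 3].
x_proj = clip(-0.142) = -0.142
y_proj = clip(-0.1462) = -0.1462
Step 4: Evaluate f.
f(-0.142, -0.1462) = -0.1958
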